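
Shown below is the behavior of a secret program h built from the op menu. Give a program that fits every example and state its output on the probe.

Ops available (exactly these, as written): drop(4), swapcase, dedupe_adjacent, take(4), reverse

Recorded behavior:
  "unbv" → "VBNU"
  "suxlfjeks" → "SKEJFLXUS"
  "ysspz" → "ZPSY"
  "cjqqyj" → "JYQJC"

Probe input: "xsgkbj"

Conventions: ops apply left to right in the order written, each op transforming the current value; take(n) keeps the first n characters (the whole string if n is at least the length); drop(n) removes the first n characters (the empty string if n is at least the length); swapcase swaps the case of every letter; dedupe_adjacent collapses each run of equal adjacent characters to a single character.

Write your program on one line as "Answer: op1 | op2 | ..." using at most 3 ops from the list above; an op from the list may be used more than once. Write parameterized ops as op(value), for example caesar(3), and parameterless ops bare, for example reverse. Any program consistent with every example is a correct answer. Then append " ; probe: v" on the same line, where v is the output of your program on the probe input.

dedupe_adjacent | swapcase | reverse ; probe: "JBKGSX"

Check, running the answer program on each example:
  "unbv" -> "unbv" -> "UNBV" -> "VBNU"
  "suxlfjeks" -> "suxlfjeks" -> "SUXLFJEKS" -> "SKEJFLXUS"
  "ysspz" -> "yspz" -> "YSPZ" -> "ZPSY"
  "cjqqyj" -> "cjqyj" -> "CJQYJ" -> "JYQJC"
  probe: "xsgkbj" -> "xsgkbj" -> "XSGKBJ" -> "JBKGSX"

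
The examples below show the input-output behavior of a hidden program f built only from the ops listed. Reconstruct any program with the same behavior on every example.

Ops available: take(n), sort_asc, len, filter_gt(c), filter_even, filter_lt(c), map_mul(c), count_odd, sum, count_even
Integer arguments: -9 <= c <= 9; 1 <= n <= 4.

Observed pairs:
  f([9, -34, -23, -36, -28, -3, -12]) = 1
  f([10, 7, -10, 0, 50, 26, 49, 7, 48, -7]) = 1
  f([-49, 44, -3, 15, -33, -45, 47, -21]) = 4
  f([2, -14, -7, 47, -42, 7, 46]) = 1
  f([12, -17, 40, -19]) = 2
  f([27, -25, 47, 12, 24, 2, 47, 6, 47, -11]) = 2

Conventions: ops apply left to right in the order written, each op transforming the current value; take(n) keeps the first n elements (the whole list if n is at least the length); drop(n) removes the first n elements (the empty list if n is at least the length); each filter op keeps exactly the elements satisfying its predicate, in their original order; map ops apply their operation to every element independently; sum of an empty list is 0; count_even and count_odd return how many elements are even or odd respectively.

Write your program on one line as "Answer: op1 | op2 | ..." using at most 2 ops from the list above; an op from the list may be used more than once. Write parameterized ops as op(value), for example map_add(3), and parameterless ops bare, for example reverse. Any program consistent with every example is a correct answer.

filter_lt(-4) | count_odd

Check, running the answer program on each example:
  [9, -34, -23, -36, -28, -3, -12] -> [-34, -23, -36, -28, -12] -> 1
  [10, 7, -10, 0, 50, 26, 49, 7, 48, -7] -> [-10, -7] -> 1
  [-49, 44, -3, 15, -33, -45, 47, -21] -> [-49, -33, -45, -21] -> 4
  [2, -14, -7, 47, -42, 7, 46] -> [-14, -7, -42] -> 1
  [12, -17, 40, -19] -> [-17, -19] -> 2
  [27, -25, 47, 12, 24, 2, 47, 6, 47, -11] -> [-25, -11] -> 2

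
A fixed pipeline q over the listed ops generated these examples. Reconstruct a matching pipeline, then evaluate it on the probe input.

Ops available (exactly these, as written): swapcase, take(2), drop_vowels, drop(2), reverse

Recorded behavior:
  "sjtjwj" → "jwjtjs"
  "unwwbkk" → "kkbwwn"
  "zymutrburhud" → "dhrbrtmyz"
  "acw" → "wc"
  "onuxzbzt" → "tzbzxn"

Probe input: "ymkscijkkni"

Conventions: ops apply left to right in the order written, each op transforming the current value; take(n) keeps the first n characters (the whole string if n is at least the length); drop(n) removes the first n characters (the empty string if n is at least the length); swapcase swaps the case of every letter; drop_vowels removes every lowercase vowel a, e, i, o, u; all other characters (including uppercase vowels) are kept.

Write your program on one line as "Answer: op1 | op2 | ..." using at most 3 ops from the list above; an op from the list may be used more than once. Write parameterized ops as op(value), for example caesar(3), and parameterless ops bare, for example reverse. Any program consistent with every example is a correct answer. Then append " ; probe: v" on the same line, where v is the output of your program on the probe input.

drop_vowels | reverse ; probe: "nkkjcskmy"

Check, running the answer program on each example:
  "sjtjwj" -> "sjtjwj" -> "jwjtjs"
  "unwwbkk" -> "nwwbkk" -> "kkbwwn"
  "zymutrburhud" -> "zymtrbrhd" -> "dhrbrtmyz"
  "acw" -> "cw" -> "wc"
  "onuxzbzt" -> "nxzbzt" -> "tzbzxn"
  probe: "ymkscijkkni" -> "ymkscjkkn" -> "nkkjcskmy"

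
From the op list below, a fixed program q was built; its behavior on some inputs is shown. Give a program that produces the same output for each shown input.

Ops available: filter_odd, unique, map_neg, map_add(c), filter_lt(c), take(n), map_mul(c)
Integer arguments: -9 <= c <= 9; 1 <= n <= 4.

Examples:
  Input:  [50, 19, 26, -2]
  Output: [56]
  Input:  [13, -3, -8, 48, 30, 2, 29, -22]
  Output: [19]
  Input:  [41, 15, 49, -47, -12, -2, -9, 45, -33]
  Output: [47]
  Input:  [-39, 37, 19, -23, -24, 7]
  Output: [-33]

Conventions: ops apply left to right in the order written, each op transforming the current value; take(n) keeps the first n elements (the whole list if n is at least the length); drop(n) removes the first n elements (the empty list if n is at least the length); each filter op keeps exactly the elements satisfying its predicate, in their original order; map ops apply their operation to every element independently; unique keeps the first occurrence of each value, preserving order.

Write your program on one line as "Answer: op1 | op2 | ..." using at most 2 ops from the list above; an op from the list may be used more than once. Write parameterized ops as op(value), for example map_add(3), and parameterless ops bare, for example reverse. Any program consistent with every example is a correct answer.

map_add(6) | take(1)

Check, running the answer program on each example:
  [50, 19, 26, -2] -> [56, 25, 32, 4] -> [56]
  [13, -3, -8, 48, 30, 2, 29, -22] -> [19, 3, -2, 54, 36, 8, 35, -16] -> [19]
  [41, 15, 49, -47, -12, -2, -9, 45, -33] -> [47, 21, 55, -41, -6, 4, -3, 51, -27] -> [47]
  [-39, 37, 19, -23, -24, 7] -> [-33, 43, 25, -17, -18, 13] -> [-33]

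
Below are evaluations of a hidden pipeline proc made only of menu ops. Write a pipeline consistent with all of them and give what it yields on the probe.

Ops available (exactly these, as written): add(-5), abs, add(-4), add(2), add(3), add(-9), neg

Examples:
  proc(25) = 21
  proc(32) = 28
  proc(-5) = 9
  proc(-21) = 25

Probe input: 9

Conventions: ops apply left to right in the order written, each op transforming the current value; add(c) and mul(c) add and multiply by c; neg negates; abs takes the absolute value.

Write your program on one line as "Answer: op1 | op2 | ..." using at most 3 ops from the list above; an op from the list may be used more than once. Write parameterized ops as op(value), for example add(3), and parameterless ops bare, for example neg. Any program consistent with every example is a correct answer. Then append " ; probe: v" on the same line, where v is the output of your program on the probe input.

add(-4) | neg | abs ; probe: 5

Check, running the answer program on each example:
  25 -> 21 -> -21 -> 21
  32 -> 28 -> -28 -> 28
  -5 -> -9 -> 9 -> 9
  -21 -> -25 -> 25 -> 25
  probe: 9 -> 5 -> -5 -> 5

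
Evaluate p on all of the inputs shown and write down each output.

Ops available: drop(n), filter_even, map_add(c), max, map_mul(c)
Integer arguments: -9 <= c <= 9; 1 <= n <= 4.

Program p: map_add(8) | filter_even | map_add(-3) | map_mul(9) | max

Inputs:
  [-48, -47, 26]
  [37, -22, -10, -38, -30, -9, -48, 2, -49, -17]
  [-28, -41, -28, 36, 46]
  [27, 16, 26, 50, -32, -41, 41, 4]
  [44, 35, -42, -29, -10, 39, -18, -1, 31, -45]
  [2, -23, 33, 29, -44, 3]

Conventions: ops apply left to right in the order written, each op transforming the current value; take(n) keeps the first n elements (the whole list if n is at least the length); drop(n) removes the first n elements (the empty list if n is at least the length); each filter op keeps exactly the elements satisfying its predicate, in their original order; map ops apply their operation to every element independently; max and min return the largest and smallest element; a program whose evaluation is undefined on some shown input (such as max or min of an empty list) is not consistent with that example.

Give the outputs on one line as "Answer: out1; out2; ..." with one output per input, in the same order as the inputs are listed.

279; 63; 459; 495; 441; 63

Execution, op by op:
  [-48, -47, 26] -> [-40, -39, 34] -> [-40, 34] -> [-43, 31] -> [-387, 279] -> 279
  [37, -22, -10, -38, -30, -9, -48, 2, -49, -17] -> [45, -14, -2, -30, -22, -1, -40, 10, -41, -9] -> [-14, -2, -30, -22, -40, 10] -> [-17, -5, -33, -25, -43, 7] -> [-153, -45, -297, -225, -387, 63] -> 63
  [-28, -41, -28, 36, 46] -> [-20, -33, -20, 44, 54] -> [-20, -20, 44, 54] -> [-23, -23, 41, 51] -> [-207, -207, 369, 459] -> 459
  [27, 16, 26, 50, -32, -41, 41, 4] -> [35, 24, 34, 58, -24, -33, 49, 12] -> [24, 34, 58, -24, 12] -> [21, 31, 55, -27, 9] -> [189, 279, 495, -243, 81] -> 495
  [44, 35, -42, -29, -10, 39, -18, -1, 31, -45] -> [52, 43, -34, -21, -2, 47, -10, 7, 39, -37] -> [52, -34, -2, -10] -> [49, -37, -5, -13] -> [441, -333, -45, -117] -> 441
  [2, -23, 33, 29, -44, 3] -> [10, -15, 41, 37, -36, 11] -> [10, -36] -> [7, -39] -> [63, -351] -> 63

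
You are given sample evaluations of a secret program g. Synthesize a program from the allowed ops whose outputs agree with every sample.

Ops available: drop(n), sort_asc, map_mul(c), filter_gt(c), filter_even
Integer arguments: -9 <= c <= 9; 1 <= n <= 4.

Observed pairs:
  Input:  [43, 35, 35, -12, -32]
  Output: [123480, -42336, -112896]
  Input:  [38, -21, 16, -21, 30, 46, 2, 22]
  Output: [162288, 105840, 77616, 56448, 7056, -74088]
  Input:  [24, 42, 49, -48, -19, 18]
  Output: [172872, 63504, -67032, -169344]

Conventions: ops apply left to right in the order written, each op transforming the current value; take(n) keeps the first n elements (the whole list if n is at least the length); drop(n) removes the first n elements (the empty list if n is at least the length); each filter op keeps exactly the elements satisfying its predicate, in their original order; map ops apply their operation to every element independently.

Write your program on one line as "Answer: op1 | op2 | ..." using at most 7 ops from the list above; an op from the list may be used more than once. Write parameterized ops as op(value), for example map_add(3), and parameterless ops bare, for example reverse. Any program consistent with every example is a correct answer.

map_mul(-7) | drop(2) | sort_asc | map_mul(8) | map_mul(9) | map_mul(-7)

Check, running the answer program on each example:
  [43, 35, 35, -12, -32] -> [-301, -245, -245, 84, 224] -> [-245, 84, 224] -> [-245, 84, 224] -> [-1960, 672, 1792] -> [-17640, 6048, 16128] -> [123480, -42336, -112896]
  [38, -21, 16, -21, 30, 46, 2, 22] -> [-266, 147, -112, 147, -210, -322, -14, -154] -> [-112, 147, -210, -322, -14, -154] -> [-322, -210, -154, -112, -14, 147] -> [-2576, -1680, -1232, -896, -112, 1176] -> [-23184, -15120, -11088, -8064, -1008, 10584] -> [162288, 105840, 77616, 56448, 7056, -74088]
  [24, 42, 49, -48, -19, 18] -> [-168, -294, -343, 336, 133, -126] -> [-343, 336, 133, -126] -> [-343, -126, 133, 336] -> [-2744, -1008, 1064, 2688] -> [-24696, -9072, 9576, 24192] -> [172872, 63504, -67032, -169344]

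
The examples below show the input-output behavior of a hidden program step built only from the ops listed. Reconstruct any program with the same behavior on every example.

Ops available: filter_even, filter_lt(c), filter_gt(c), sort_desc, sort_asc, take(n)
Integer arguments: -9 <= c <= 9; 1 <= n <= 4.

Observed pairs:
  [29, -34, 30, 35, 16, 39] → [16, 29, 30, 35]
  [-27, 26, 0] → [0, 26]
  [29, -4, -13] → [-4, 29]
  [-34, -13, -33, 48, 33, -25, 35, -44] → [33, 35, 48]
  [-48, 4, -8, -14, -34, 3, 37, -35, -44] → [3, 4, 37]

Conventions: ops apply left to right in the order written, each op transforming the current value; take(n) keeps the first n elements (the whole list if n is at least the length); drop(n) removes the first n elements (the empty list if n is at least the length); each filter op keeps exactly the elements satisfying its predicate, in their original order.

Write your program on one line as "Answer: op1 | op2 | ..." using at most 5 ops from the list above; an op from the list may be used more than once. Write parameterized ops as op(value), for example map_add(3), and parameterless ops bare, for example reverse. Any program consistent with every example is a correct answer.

filter_gt(-6) | take(4) | sort_desc | sort_asc

Check, running the answer program on each example:
  [29, -34, 30, 35, 16, 39] -> [29, 30, 35, 16, 39] -> [29, 30, 35, 16] -> [35, 30, 29, 16] -> [16, 29, 30, 35]
  [-27, 26, 0] -> [26, 0] -> [26, 0] -> [26, 0] -> [0, 26]
  [29, -4, -13] -> [29, -4] -> [29, -4] -> [29, -4] -> [-4, 29]
  [-34, -13, -33, 48, 33, -25, 35, -44] -> [48, 33, 35] -> [48, 33, 35] -> [48, 35, 33] -> [33, 35, 48]
  [-48, 4, -8, -14, -34, 3, 37, -35, -44] -> [4, 3, 37] -> [4, 3, 37] -> [37, 4, 3] -> [3, 4, 37]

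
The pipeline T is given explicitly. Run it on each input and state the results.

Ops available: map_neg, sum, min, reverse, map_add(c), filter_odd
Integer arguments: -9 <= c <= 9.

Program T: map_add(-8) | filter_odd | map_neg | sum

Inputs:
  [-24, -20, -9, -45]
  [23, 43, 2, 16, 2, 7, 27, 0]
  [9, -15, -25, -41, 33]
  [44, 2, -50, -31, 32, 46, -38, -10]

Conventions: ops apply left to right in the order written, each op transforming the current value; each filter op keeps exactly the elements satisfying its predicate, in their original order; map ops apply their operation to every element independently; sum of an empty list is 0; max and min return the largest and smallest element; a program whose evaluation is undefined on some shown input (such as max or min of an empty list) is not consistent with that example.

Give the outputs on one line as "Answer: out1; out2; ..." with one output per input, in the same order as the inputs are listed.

Execution, op by op:
  [-24, -20, -9, -45] -> [-32, -28, -17, -53] -> [-17, -53] -> [17, 53] -> 70
  [23, 43, 2, 16, 2, 7, 27, 0] -> [15, 35, -6, 8, -6, -1, 19, -8] -> [15, 35, -1, 19] -> [-15, -35, 1, -19] -> -68
  [9, -15, -25, -41, 33] -> [1, -23, -33, -49, 25] -> [1, -23, -33, -49, 25] -> [-1, 23, 33, 49, -25] -> 79
  [44, 2, -50, -31, 32, 46, -38, -10] -> [36, -6, -58, -39, 24, 38, -46, -18] -> [-39] -> [39] -> 39

70; -68; 79; 39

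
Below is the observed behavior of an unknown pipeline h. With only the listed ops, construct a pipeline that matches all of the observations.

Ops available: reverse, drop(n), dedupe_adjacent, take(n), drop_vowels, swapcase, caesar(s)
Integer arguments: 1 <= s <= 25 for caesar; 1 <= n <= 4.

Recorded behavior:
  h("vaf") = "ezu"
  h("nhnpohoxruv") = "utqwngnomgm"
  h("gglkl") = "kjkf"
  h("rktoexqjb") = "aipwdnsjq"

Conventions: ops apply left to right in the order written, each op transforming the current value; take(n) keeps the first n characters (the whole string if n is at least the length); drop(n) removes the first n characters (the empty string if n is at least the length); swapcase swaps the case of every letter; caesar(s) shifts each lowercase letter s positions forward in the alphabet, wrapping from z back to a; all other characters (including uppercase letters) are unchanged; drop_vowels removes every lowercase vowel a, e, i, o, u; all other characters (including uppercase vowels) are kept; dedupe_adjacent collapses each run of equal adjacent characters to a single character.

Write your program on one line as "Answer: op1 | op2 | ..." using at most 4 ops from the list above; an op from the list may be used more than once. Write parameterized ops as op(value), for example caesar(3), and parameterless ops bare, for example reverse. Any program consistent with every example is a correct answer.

caesar(2) | caesar(23) | dedupe_adjacent | reverse

Check, running the answer program on each example:
  "vaf" -> "xch" -> "uze" -> "uze" -> "ezu"
  "nhnpohoxruv" -> "pjprqjqztwx" -> "mgmongnwqtu" -> "mgmongnwqtu" -> "utqwngnomgm"
  "gglkl" -> "iinmn" -> "ffkjk" -> "fkjk" -> "kjkf"
  "rktoexqjb" -> "tmvqgzsld" -> "qjsndwpia" -> "qjsndwpia" -> "aipwdnsjq"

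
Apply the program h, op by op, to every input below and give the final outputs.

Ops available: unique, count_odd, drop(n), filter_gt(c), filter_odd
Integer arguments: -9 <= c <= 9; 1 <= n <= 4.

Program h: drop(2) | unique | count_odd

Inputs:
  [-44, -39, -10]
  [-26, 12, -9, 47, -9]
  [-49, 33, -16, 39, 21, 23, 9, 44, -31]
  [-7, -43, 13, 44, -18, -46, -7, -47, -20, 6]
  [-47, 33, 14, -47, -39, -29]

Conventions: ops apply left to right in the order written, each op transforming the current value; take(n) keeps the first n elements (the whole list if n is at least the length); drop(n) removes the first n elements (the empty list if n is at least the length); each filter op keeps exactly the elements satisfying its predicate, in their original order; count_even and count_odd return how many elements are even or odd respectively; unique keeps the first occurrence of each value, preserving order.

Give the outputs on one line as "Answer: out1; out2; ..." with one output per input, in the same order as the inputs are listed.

0; 2; 5; 3; 3

Execution, op by op:
  [-44, -39, -10] -> [-10] -> [-10] -> 0
  [-26, 12, -9, 47, -9] -> [-9, 47, -9] -> [-9, 47] -> 2
  [-49, 33, -16, 39, 21, 23, 9, 44, -31] -> [-16, 39, 21, 23, 9, 44, -31] -> [-16, 39, 21, 23, 9, 44, -31] -> 5
  [-7, -43, 13, 44, -18, -46, -7, -47, -20, 6] -> [13, 44, -18, -46, -7, -47, -20, 6] -> [13, 44, -18, -46, -7, -47, -20, 6] -> 3
  [-47, 33, 14, -47, -39, -29] -> [14, -47, -39, -29] -> [14, -47, -39, -29] -> 3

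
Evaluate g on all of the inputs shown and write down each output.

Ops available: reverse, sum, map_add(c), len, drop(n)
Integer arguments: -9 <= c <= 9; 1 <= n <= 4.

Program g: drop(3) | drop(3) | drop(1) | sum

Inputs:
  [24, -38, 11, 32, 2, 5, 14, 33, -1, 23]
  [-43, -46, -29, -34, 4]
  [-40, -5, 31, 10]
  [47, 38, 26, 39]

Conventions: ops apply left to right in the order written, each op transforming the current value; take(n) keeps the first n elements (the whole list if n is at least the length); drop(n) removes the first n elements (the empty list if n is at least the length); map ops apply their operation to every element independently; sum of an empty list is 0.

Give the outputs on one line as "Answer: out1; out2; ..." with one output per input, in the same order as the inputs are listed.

Execution, op by op:
  [24, -38, 11, 32, 2, 5, 14, 33, -1, 23] -> [32, 2, 5, 14, 33, -1, 23] -> [14, 33, -1, 23] -> [33, -1, 23] -> 55
  [-43, -46, -29, -34, 4] -> [-34, 4] -> [] -> [] -> 0
  [-40, -5, 31, 10] -> [10] -> [] -> [] -> 0
  [47, 38, 26, 39] -> [39] -> [] -> [] -> 0

55; 0; 0; 0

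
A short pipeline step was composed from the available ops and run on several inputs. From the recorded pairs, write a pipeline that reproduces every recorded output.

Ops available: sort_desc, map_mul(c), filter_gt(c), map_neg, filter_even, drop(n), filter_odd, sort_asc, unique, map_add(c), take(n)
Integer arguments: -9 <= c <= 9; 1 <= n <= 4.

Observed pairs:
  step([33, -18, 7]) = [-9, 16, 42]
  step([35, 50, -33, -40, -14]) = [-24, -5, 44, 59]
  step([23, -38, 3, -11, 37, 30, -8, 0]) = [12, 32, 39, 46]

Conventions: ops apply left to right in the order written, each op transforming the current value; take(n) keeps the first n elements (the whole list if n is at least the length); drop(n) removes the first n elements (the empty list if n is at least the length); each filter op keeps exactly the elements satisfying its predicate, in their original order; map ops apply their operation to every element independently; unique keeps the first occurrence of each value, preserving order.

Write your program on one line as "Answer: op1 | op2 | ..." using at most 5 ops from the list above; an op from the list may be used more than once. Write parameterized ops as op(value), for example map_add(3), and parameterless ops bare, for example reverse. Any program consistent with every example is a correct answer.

sort_asc | sort_desc | map_add(9) | take(4) | sort_asc

Check, running the answer program on each example:
  [33, -18, 7] -> [-18, 7, 33] -> [33, 7, -18] -> [42, 16, -9] -> [42, 16, -9] -> [-9, 16, 42]
  [35, 50, -33, -40, -14] -> [-40, -33, -14, 35, 50] -> [50, 35, -14, -33, -40] -> [59, 44, -5, -24, -31] -> [59, 44, -5, -24] -> [-24, -5, 44, 59]
  [23, -38, 3, -11, 37, 30, -8, 0] -> [-38, -11, -8, 0, 3, 23, 30, 37] -> [37, 30, 23, 3, 0, -8, -11, -38] -> [46, 39, 32, 12, 9, 1, -2, -29] -> [46, 39, 32, 12] -> [12, 32, 39, 46]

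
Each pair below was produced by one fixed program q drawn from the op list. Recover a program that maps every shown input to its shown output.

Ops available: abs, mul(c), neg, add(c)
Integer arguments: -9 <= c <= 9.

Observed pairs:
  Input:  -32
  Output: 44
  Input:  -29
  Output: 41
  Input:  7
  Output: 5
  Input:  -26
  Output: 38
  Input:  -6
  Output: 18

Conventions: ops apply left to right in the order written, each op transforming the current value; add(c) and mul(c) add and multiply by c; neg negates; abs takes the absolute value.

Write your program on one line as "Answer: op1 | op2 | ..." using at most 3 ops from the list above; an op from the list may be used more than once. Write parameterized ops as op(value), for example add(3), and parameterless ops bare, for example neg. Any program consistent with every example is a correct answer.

add(-6) | add(-6) | neg

Check, running the answer program on each example:
  -32 -> -38 -> -44 -> 44
  -29 -> -35 -> -41 -> 41
  7 -> 1 -> -5 -> 5
  -26 -> -32 -> -38 -> 38
  -6 -> -12 -> -18 -> 18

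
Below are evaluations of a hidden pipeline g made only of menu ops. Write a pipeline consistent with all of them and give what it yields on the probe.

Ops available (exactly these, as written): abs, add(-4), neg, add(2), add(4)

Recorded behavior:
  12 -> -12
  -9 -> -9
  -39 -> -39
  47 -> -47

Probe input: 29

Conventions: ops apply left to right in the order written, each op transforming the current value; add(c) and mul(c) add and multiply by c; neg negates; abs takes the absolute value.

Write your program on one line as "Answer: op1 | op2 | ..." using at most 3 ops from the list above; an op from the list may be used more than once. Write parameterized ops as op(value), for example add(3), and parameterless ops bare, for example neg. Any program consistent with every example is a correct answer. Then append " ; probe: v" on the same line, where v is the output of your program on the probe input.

neg | abs | neg ; probe: -29

Check, running the answer program on each example:
  12 -> -12 -> 12 -> -12
  -9 -> 9 -> 9 -> -9
  -39 -> 39 -> 39 -> -39
  47 -> -47 -> 47 -> -47
  probe: 29 -> -29 -> 29 -> -29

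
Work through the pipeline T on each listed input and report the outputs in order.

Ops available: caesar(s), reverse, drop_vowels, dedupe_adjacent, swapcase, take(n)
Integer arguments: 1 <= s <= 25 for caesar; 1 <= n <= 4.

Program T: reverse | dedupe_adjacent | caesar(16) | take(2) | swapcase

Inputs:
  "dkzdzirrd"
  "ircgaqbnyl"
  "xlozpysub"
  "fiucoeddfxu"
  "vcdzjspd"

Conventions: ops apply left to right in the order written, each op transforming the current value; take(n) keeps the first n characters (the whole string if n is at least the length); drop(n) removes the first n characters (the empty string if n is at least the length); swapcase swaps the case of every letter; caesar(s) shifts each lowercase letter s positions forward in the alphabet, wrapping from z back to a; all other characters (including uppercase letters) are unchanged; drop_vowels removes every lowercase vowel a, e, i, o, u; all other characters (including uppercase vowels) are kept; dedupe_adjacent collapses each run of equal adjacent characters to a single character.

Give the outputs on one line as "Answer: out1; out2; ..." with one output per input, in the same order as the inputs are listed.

"TH"; "BO"; "RK"; "KN"; "TF"

Execution, op by op:
  "dkzdzirrd" -> "drrizdzkd" -> "drizdzkd" -> "thyptpat" -> "th" -> "TH"
  "ircgaqbnyl" -> "lynbqagcri" -> "lynbqagcri" -> "bodrgqwshy" -> "bo" -> "BO"
  "xlozpysub" -> "busypzolx" -> "busypzolx" -> "rkiofpebn" -> "rk" -> "RK"
  "fiucoeddfxu" -> "uxfddeocuif" -> "uxfdeocuif" -> "knvtueskyv" -> "kn" -> "KN"
  "vcdzjspd" -> "dpsjzdcv" -> "dpsjzdcv" -> "tfizptsl" -> "tf" -> "TF"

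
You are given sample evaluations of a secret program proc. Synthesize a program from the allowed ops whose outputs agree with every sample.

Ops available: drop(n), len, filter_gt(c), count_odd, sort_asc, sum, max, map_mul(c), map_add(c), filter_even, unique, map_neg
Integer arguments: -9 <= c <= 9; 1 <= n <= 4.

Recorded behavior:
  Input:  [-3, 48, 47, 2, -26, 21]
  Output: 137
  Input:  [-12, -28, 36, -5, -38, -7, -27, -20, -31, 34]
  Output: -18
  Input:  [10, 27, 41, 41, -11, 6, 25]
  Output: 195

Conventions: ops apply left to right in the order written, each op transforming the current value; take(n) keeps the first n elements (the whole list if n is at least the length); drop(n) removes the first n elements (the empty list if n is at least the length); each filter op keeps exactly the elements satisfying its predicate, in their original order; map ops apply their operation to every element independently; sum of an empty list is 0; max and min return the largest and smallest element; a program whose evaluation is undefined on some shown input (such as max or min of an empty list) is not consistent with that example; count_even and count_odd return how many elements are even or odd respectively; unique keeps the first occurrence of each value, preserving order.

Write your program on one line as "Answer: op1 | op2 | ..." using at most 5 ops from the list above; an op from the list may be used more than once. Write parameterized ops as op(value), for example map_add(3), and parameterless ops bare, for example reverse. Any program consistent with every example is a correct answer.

map_neg | map_add(-8) | map_neg | sum

Check, running the answer program on each example:
  [-3, 48, 47, 2, -26, 21] -> [3, -48, -47, -2, 26, -21] -> [-5, -56, -55, -10, 18, -29] -> [5, 56, 55, 10, -18, 29] -> 137
  [-12, -28, 36, -5, -38, -7, -27, -20, -31, 34] -> [12, 28, -36, 5, 38, 7, 27, 20, 31, -34] -> [4, 20, -44, -3, 30, -1, 19, 12, 23, -42] -> [-4, -20, 44, 3, -30, 1, -19, -12, -23, 42] -> -18
  [10, 27, 41, 41, -11, 6, 25] -> [-10, -27, -41, -41, 11, -6, -25] -> [-18, -35, -49, -49, 3, -14, -33] -> [18, 35, 49, 49, -3, 14, 33] -> 195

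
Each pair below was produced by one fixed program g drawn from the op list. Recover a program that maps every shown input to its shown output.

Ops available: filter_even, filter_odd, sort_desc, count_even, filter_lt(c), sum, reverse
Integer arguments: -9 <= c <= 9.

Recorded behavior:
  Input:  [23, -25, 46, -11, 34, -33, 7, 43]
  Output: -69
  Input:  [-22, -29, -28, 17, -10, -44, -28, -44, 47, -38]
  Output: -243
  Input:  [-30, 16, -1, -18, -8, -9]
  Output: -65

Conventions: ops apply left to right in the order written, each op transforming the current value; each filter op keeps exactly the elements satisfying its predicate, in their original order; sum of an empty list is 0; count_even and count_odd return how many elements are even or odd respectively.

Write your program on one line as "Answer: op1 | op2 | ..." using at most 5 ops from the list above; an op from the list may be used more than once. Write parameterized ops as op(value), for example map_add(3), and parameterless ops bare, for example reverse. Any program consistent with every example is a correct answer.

reverse | filter_lt(-2) | sort_desc | reverse | sum

Check, running the answer program on each example:
  [23, -25, 46, -11, 34, -33, 7, 43] -> [43, 7, -33, 34, -11, 46, -25, 23] -> [-33, -11, -25] -> [-11, -25, -33] -> [-33, -25, -11] -> -69
  [-22, -29, -28, 17, -10, -44, -28, -44, 47, -38] -> [-38, 47, -44, -28, -44, -10, 17, -28, -29, -22] -> [-38, -44, -28, -44, -10, -28, -29, -22] -> [-10, -22, -28, -28, -29, -38, -44, -44] -> [-44, -44, -38, -29, -28, -28, -22, -10] -> -243
  [-30, 16, -1, -18, -8, -9] -> [-9, -8, -18, -1, 16, -30] -> [-9, -8, -18, -30] -> [-8, -9, -18, -30] -> [-30, -18, -9, -8] -> -65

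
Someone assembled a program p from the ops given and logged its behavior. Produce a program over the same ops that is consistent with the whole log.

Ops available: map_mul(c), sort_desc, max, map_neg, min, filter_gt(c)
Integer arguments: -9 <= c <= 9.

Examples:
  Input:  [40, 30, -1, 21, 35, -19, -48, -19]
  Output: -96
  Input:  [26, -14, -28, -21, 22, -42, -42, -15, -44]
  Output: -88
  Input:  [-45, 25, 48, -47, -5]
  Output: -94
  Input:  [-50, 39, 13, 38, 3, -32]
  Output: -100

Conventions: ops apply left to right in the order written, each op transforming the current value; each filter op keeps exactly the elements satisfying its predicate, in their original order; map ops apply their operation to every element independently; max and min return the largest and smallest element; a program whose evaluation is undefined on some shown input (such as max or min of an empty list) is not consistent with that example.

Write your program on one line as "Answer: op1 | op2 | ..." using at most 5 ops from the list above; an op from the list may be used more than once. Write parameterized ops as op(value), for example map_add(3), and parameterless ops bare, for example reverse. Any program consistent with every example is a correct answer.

map_neg | map_mul(2) | map_neg | min

Check, running the answer program on each example:
  [40, 30, -1, 21, 35, -19, -48, -19] -> [-40, -30, 1, -21, -35, 19, 48, 19] -> [-80, -60, 2, -42, -70, 38, 96, 38] -> [80, 60, -2, 42, 70, -38, -96, -38] -> -96
  [26, -14, -28, -21, 22, -42, -42, -15, -44] -> [-26, 14, 28, 21, -22, 42, 42, 15, 44] -> [-52, 28, 56, 42, -44, 84, 84, 30, 88] -> [52, -28, -56, -42, 44, -84, -84, -30, -88] -> -88
  [-45, 25, 48, -47, -5] -> [45, -25, -48, 47, 5] -> [90, -50, -96, 94, 10] -> [-90, 50, 96, -94, -10] -> -94
  [-50, 39, 13, 38, 3, -32] -> [50, -39, -13, -38, -3, 32] -> [100, -78, -26, -76, -6, 64] -> [-100, 78, 26, 76, 6, -64] -> -100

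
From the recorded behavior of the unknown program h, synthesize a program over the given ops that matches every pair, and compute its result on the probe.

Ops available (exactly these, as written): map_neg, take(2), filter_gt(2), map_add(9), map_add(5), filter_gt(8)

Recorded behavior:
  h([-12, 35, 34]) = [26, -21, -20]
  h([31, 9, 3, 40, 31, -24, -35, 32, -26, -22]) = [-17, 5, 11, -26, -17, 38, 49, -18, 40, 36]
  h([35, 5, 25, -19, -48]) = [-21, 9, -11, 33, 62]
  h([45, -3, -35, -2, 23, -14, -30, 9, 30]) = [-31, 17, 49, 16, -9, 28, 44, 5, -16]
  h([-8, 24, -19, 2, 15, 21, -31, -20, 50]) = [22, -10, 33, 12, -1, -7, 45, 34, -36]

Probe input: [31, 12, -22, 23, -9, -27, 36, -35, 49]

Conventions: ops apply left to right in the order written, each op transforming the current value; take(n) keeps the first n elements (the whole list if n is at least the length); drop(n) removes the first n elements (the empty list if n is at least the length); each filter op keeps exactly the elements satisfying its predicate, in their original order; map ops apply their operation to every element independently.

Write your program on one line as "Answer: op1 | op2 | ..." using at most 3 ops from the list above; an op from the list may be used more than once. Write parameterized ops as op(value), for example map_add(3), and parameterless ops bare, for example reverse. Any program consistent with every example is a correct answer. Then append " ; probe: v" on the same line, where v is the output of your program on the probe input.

map_neg | map_add(5) | map_add(9) ; probe: [-17, 2, 36, -9, 23, 41, -22, 49, -35]

Check, running the answer program on each example:
  [-12, 35, 34] -> [12, -35, -34] -> [17, -30, -29] -> [26, -21, -20]
  [31, 9, 3, 40, 31, -24, -35, 32, -26, -22] -> [-31, -9, -3, -40, -31, 24, 35, -32, 26, 22] -> [-26, -4, 2, -35, -26, 29, 40, -27, 31, 27] -> [-17, 5, 11, -26, -17, 38, 49, -18, 40, 36]
  [35, 5, 25, -19, -48] -> [-35, -5, -25, 19, 48] -> [-30, 0, -20, 24, 53] -> [-21, 9, -11, 33, 62]
  [45, -3, -35, -2, 23, -14, -30, 9, 30] -> [-45, 3, 35, 2, -23, 14, 30, -9, -30] -> [-40, 8, 40, 7, -18, 19, 35, -4, -25] -> [-31, 17, 49, 16, -9, 28, 44, 5, -16]
  [-8, 24, -19, 2, 15, 21, -31, -20, 50] -> [8, -24, 19, -2, -15, -21, 31, 20, -50] -> [13, -19, 24, 3, -10, -16, 36, 25, -45] -> [22, -10, 33, 12, -1, -7, 45, 34, -36]
  probe: [31, 12, -22, 23, -9, -27, 36, -35, 49] -> [-31, -12, 22, -23, 9, 27, -36, 35, -49] -> [-26, -7, 27, -18, 14, 32, -31, 40, -44] -> [-17, 2, 36, -9, 23, 41, -22, 49, -35]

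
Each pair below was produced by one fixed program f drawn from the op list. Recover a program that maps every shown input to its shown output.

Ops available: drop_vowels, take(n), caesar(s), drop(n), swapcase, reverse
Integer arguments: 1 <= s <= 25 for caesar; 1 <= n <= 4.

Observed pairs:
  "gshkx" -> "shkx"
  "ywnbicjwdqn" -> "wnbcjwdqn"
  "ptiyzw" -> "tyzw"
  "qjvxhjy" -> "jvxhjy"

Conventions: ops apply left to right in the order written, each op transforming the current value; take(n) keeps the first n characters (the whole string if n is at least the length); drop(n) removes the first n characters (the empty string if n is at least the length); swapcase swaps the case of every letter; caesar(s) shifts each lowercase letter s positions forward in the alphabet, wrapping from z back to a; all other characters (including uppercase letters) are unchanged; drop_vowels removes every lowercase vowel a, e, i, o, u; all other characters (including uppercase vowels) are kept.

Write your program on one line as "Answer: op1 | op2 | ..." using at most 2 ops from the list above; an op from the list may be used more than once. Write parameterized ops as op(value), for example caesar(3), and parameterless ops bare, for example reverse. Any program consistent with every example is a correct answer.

drop_vowels | drop(1)

Check, running the answer program on each example:
  "gshkx" -> "gshkx" -> "shkx"
  "ywnbicjwdqn" -> "ywnbcjwdqn" -> "wnbcjwdqn"
  "ptiyzw" -> "ptyzw" -> "tyzw"
  "qjvxhjy" -> "qjvxhjy" -> "jvxhjy"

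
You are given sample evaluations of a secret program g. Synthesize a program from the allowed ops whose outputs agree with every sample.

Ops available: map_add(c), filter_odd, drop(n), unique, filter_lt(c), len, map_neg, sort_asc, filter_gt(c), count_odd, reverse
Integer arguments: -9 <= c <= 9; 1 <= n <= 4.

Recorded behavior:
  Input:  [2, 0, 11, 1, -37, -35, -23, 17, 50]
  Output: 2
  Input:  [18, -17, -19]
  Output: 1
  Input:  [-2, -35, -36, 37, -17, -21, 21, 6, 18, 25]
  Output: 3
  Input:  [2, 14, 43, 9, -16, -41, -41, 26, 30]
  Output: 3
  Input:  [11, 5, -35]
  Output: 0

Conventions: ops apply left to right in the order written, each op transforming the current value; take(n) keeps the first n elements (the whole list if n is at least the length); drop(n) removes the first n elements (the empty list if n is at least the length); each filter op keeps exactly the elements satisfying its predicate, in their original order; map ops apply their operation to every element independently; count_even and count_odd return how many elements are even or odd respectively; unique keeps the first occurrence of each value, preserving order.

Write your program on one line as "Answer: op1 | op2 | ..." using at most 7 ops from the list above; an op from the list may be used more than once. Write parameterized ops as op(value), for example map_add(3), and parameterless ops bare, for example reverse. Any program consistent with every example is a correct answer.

unique | map_add(5) | reverse | drop(2) | map_add(-4) | count_odd

Check, running the answer program on each example:
  [2, 0, 11, 1, -37, -35, -23, 17, 50] -> [2, 0, 11, 1, -37, -35, -23, 17, 50] -> [7, 5, 16, 6, -32, -30, -18, 22, 55] -> [55, 22, -18, -30, -32, 6, 16, 5, 7] -> [-18, -30, -32, 6, 16, 5, 7] -> [-22, -34, -36, 2, 12, 1, 3] -> 2
  [18, -17, -19] -> [18, -17, -19] -> [23, -12, -14] -> [-14, -12, 23] -> [23] -> [19] -> 1
  [-2, -35, -36, 37, -17, -21, 21, 6, 18, 25] -> [-2, -35, -36, 37, -17, -21, 21, 6, 18, 25] -> [3, -30, -31, 42, -12, -16, 26, 11, 23, 30] -> [30, 23, 11, 26, -16, -12, 42, -31, -30, 3] -> [11, 26, -16, -12, 42, -31, -30, 3] -> [7, 22, -20, -16, 38, -35, -34, -1] -> 3
  [2, 14, 43, 9, -16, -41, -41, 26, 30] -> [2, 14, 43, 9, -16, -41, 26, 30] -> [7, 19, 48, 14, -11, -36, 31, 35] -> [35, 31, -36, -11, 14, 48, 19, 7] -> [-36, -11, 14, 48, 19, 7] -> [-40, -15, 10, 44, 15, 3] -> 3
  [11, 5, -35] -> [11, 5, -35] -> [16, 10, -30] -> [-30, 10, 16] -> [16] -> [12] -> 0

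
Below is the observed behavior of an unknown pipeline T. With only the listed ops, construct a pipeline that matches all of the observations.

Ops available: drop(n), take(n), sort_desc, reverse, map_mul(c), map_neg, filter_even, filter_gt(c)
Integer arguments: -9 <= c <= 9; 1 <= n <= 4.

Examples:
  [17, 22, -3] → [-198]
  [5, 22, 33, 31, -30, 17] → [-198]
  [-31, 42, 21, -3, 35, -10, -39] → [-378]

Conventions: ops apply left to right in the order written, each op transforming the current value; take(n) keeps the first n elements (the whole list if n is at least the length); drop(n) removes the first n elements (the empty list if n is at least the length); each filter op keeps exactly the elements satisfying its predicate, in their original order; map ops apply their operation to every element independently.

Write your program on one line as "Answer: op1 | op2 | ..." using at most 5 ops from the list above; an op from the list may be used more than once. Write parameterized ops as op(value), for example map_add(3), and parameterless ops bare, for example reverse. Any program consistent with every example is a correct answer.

take(3) | sort_desc | filter_even | map_mul(-9)

Check, running the answer program on each example:
  [17, 22, -3] -> [17, 22, -3] -> [22, 17, -3] -> [22] -> [-198]
  [5, 22, 33, 31, -30, 17] -> [5, 22, 33] -> [33, 22, 5] -> [22] -> [-198]
  [-31, 42, 21, -3, 35, -10, -39] -> [-31, 42, 21] -> [42, 21, -31] -> [42] -> [-378]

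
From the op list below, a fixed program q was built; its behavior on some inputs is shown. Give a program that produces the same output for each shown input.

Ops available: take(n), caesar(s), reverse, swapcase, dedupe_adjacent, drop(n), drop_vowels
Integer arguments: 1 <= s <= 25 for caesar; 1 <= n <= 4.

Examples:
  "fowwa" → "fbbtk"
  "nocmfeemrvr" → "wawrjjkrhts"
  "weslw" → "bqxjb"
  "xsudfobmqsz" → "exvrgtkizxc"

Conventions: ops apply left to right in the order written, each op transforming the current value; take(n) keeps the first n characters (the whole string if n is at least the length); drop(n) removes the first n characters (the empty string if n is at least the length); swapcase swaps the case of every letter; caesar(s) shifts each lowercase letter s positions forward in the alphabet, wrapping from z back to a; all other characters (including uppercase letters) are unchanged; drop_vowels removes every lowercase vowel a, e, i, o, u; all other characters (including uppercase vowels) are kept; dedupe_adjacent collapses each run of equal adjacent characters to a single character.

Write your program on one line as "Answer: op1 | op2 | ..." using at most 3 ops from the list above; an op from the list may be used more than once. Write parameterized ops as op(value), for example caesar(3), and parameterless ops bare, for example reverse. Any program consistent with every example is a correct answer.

reverse | caesar(5)

Check, running the answer program on each example:
  "fowwa" -> "awwof" -> "fbbtk"
  "nocmfeemrvr" -> "rvrmeefmcon" -> "wawrjjkrhts"
  "weslw" -> "wlsew" -> "bqxjb"
  "xsudfobmqsz" -> "zsqmbofdusx" -> "exvrgtkizxc"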